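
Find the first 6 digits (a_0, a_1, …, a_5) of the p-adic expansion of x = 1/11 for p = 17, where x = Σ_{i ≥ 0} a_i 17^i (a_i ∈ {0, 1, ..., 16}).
(a_0, …, a_5) = (14, 10, 4, 9, 1, 3)

v_17(1/11) = 0 (numerator and denominator both coprime to 17), so x ∈ ℤ_17^×. Compute digits iteratively via a_i = x_i mod 17, x_{i+1} = (x_i − a_i)/17, with x_0 = x:
  x_0 = 1/11;  a_0 = 14;  x_1 = (x_0 − 14)/17 = -9/11
  x_1 = -9/11;  a_1 = 10;  x_2 = (x_1 − 10)/17 = -7/11
  x_2 = -7/11;  a_2 = 4;  x_3 = (x_2 − 4)/17 = -3/11
  x_3 = -3/11;  a_3 = 9;  x_4 = (x_3 − 9)/17 = -6/11
  x_4 = -6/11;  a_4 = 1;  x_5 = (x_4 − 1)/17 = -1/11
  x_5 = -1/11;  a_5 = 3;  x_6 = (x_5 − 3)/17 = -2/11
Digits: (14, 10, 4, 9, 1, 3).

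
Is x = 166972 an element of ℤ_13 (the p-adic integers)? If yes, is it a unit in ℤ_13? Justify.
x ∈ ℤ_13 but not a unit; v_13(x) = 3 > 0

ℤ_13 = {x ∈ ℚ_13 : v_13(x) ≥ 0} and ℤ_13^× = {x ∈ ℤ_13 : v_13(x) = 0}. Here v_13(166972) = v_13(num) − v_13(den) = 3; compare against these criteria.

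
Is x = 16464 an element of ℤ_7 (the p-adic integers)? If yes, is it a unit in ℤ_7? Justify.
x ∈ ℤ_7 but not a unit; v_7(x) = 3 > 0

ℤ_7 = {x ∈ ℚ_7 : v_7(x) ≥ 0} and ℤ_7^× = {x ∈ ℤ_7 : v_7(x) = 0}. Here v_7(16464) = v_7(num) − v_7(den) = 3; compare against these criteria.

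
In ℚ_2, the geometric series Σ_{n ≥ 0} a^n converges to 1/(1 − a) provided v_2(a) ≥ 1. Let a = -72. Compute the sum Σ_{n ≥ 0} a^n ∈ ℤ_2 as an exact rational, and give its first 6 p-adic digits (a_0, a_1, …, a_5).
Σ a^n = 1/(1 − a) = 1/73;  first 6 digits = (1, 0, 0, 1, 1, 1)

v_2(a) = 3 ≥ 1, so the series converges in ℤ_2 to 1/(1 − a) = 1/(1 − (-72)) = 1/73. Expand this rational in ℤ_2: compute digits iteratively via d_i = x_i mod 2, x_{i+1} = (x_i − d_i)/2. The first 6 digits are (1, 0, 0, 1, 1, 1).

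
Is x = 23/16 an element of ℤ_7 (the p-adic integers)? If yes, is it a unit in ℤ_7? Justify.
x ∈ ℤ_7^× (unit); v_7(x) = 0

ℤ_7 = {x ∈ ℚ_7 : v_7(x) ≥ 0} and ℤ_7^× = {x ∈ ℤ_7 : v_7(x) = 0}. Here v_7(23/16) = v_7(num) − v_7(den) = 0; compare against these criteria.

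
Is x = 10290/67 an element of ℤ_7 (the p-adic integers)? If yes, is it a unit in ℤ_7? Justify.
x ∈ ℤ_7 but not a unit; v_7(x) = 3 > 0

ℤ_7 = {x ∈ ℚ_7 : v_7(x) ≥ 0} and ℤ_7^× = {x ∈ ℤ_7 : v_7(x) = 0}. Here v_7(10290/67) = v_7(num) − v_7(den) = 3; compare against these criteria.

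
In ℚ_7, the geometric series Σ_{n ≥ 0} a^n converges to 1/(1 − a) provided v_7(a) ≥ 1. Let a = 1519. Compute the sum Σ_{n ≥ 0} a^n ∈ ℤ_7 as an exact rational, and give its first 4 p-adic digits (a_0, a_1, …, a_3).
Σ a^n = 1/(1 − a) = -1/1518;  first 4 digits = (1, 0, 3, 4)

v_7(a) = 2 ≥ 1, so the series converges in ℤ_7 to 1/(1 − a) = 1/(1 − 1519) = -1/1518. Expand this rational in ℤ_7: compute digits iteratively via d_i = x_i mod 7, x_{i+1} = (x_i − d_i)/7. The first 4 digits are (1, 0, 3, 4).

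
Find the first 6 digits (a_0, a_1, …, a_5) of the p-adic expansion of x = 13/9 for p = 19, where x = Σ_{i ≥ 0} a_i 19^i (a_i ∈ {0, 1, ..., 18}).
(a_0, …, a_5) = (12, 10, 10, 10, 10, 10)

v_19(13/9) = 0 (numerator and denominator both coprime to 19), so x ∈ ℤ_19^×. Compute digits iteratively via a_i = x_i mod 19, x_{i+1} = (x_i − a_i)/19, with x_0 = x:
  x_0 = 13/9;  a_0 = 12;  x_1 = (x_0 − 12)/19 = -5/9
  x_1 = -5/9;  a_1 = 10;  x_2 = (x_1 − 10)/19 = -5/9
  x_2 = -5/9;  a_2 = 10;  x_3 = (x_2 − 10)/19 = -5/9
  x_3 = -5/9;  a_3 = 10;  x_4 = (x_3 − 10)/19 = -5/9
  x_4 = -5/9;  a_4 = 10;  x_5 = (x_4 − 10)/19 = -5/9
  x_5 = -5/9;  a_5 = 10;  x_6 = (x_5 − 10)/19 = -5/9
Digits: (12, 10, 10, 10, 10, 10).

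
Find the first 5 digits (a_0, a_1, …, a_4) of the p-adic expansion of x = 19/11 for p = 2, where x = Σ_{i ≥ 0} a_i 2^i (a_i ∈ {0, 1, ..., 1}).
(a_0, …, a_4) = (1, 0, 0, 1, 1)

v_2(19/11) = 0 (numerator and denominator both coprime to 2), so x ∈ ℤ_2^×. Compute digits iteratively via a_i = x_i mod 2, x_{i+1} = (x_i − a_i)/2, with x_0 = x:
  x_0 = 19/11;  a_0 = 1;  x_1 = (x_0 − 1)/2 = 4/11
  x_1 = 4/11;  a_1 = 0;  x_2 = (x_1 − 0)/2 = 2/11
  x_2 = 2/11;  a_2 = 0;  x_3 = (x_2 − 0)/2 = 1/11
  x_3 = 1/11;  a_3 = 1;  x_4 = (x_3 − 1)/2 = -5/11
  x_4 = -5/11;  a_4 = 1;  x_5 = (x_4 − 1)/2 = -8/11
Digits: (1, 0, 0, 1, 1).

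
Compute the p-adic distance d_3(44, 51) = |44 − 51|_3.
d_3(44, 51) = 1

Step 1 — x − y = 44 − 51 = -7. Step 2 — v_3(-7) = 0 (factor: -7 = −(3^0 · 7); the sign does not affect v_p). Step 3 — |x − y|_3 = 3^{0} = 1.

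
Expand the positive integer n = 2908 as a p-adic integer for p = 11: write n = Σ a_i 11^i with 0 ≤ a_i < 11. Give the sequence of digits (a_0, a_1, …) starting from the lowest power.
(a_0, a_1, …) = (4, 0, 2, 2)

Repeated division by 11 gives the digits low-to-high: 2908 = 4 + 2·11^2 + 2·11^3. Digit sequence: (4, 0, 2, 2).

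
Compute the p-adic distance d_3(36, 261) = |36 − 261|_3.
d_3(36, 261) = 1/9

Step 1 — x − y = 36 − 261 = -225. Step 2 — v_3(-225) = 2 (factor: -225 = −(3^2 · 25); the sign does not affect v_p). Step 3 — |x − y|_3 = 3^{-2} = 1/9.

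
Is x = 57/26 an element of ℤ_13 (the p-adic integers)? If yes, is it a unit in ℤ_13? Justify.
x ∉ ℤ_13 (v_13(x) = -1 < 0)

ℤ_13 = {x ∈ ℚ_13 : v_13(x) ≥ 0} and ℤ_13^× = {x ∈ ℤ_13 : v_13(x) = 0}. Here v_13(57/26) = v_13(num) − v_13(den) = -1; compare against these criteria.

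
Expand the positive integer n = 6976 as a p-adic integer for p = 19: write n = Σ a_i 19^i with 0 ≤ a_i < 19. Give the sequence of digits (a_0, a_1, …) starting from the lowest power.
(a_0, a_1, …) = (3, 6, 0, 1)

Repeated division by 19 gives the digits low-to-high: 6976 = 3 + 6·19^1 + 1·19^3. Digit sequence: (3, 6, 0, 1).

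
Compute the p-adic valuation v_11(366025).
v_11(366025) = 4

v_11(n) is the largest exponent k such that 11^k divides n. Factor out: 366025 = 11^4 · 25. (Sign doesn't affect v_p.) So v_11(366025) = 4.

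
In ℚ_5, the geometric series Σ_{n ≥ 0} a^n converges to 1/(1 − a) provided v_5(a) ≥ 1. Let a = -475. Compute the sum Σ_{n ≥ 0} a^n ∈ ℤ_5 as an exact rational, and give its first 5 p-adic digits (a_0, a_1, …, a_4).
Σ a^n = 1/(1 − a) = 1/476;  first 5 digits = (1, 0, 1, 1, 0)

v_5(a) = 2 ≥ 1, so the series converges in ℤ_5 to 1/(1 − a) = 1/(1 − (-475)) = 1/476. Expand this rational in ℤ_5: compute digits iteratively via d_i = x_i mod 5, x_{i+1} = (x_i − d_i)/5. The first 5 digits are (1, 0, 1, 1, 0).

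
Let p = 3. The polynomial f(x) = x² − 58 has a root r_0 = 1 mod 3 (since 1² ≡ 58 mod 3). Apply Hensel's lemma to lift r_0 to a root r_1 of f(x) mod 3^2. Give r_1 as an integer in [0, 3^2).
r_1 = 7 (mod 9)

Hensel's recurrence: r_{i+1} = r_i − f(r_i)·(f′(r_i))^{-1} mod 3^{i+2}, with f′(x) = 2x. Iterate:
  r_0 = 1 (mod 3)
  r_1 = 7 (mod 9)
Final: r_1 = 7, and one checks f(r_1) ≡ 0 mod 3^2.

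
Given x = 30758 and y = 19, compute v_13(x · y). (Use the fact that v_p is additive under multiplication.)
v_13(584402) = 3

v_p(x) = 3 (factor: 30758 = 13^3 · 14); v_p(y) = 0 (factor: 19 = 13^0 · 19). Additivity: v_p(xy) = v_p(x) + v_p(y) = 3 + 0 = 3. (Direct check: xy = 584402 = 13^3 · (266).)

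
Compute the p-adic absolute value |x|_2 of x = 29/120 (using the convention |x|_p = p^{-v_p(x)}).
|29/120|_2 = 8

Step 1 — compute v_2(x) by factoring powers of 2 out of the numerator and denominator: v_2(29/120) = -3. Step 2 — apply |x|_p = p^{-v_p(x)} = 2^{3} = 8.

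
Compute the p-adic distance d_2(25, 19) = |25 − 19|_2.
d_2(25, 19) = 1/2

Step 1 — x − y = 25 − 19 = 6. Step 2 — v_2(6) = 1 (factor: 6 = (2^1 · 3); the sign does not affect v_p). Step 3 — |x − y|_2 = 2^{-1} = 1/2.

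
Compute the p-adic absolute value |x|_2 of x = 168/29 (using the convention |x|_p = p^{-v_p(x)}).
|168/29|_2 = 1/8

Step 1 — compute v_2(x) by factoring powers of 2 out of the numerator and denominator: v_2(168/29) = 3. Step 2 — apply |x|_p = p^{-v_p(x)} = 2^{-3} = 1/8.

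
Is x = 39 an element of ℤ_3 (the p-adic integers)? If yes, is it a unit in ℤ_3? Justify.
x ∈ ℤ_3 but not a unit; v_3(x) = 1 > 0

ℤ_3 = {x ∈ ℚ_3 : v_3(x) ≥ 0} and ℤ_3^× = {x ∈ ℤ_3 : v_3(x) = 0}. Here v_3(39) = v_3(num) − v_3(den) = 1; compare against these criteria.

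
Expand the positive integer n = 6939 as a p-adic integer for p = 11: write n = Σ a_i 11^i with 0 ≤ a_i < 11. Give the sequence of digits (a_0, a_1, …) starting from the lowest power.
(a_0, a_1, …) = (9, 3, 2, 5)

Repeated division by 11 gives the digits low-to-high: 6939 = 9 + 3·11^1 + 2·11^2 + 5·11^3. Digit sequence: (9, 3, 2, 5).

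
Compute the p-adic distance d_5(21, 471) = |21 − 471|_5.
d_5(21, 471) = 1/25

Step 1 — x − y = 21 − 471 = -450. Step 2 — v_5(-450) = 2 (factor: -450 = −(5^2 · 18); the sign does not affect v_p). Step 3 — |x − y|_5 = 5^{-2} = 1/25.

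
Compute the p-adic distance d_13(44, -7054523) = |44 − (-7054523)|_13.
d_13(44, -7054523) = 1/371293

Step 1 — x − y = 44 − (-7054523) = 7054567. Step 2 — v_13(7054567) = 5 (factor: 7054567 = (13^5 · 19); the sign does not affect v_p). Step 3 — |x − y|_13 = 13^{-5} = 1/371293.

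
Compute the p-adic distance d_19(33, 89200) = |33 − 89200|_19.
d_19(33, 89200) = 1/6859

Step 1 — x − y = 33 − 89200 = -89167. Step 2 — v_19(-89167) = 3 (factor: -89167 = −(19^3 · 13); the sign does not affect v_p). Step 3 — |x − y|_19 = 19^{-3} = 1/6859.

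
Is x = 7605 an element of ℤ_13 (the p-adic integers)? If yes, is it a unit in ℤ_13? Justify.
x ∈ ℤ_13 but not a unit; v_13(x) = 2 > 0

ℤ_13 = {x ∈ ℚ_13 : v_13(x) ≥ 0} and ℤ_13^× = {x ∈ ℤ_13 : v_13(x) = 0}. Here v_13(7605) = v_13(num) − v_13(den) = 2; compare against these criteria.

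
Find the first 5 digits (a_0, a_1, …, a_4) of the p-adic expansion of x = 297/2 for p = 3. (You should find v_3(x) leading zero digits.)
(a_0, …, a_4) = (0, 0, 0, 1, 0)

v_3(297/2) = 3, so a_0 = ... = a_2 = 0. Factor out: x = 3^3 · u with u = 11/2 a unit in ℤ_3. Expand u iteratively via a_{v+i} = u_i mod 3, u_{i+1} = (u_i − a_{v+i})/3:
  u_0 = 11/2;  a_3 = 1;  u_1 = (u_0 − 1)/3 = 3/2
  u_1 = 3/2;  a_4 = 0;  u_2 = (u_1 − 0)/3 = 1/2
Digits: (0, 0, 0, 1, 0).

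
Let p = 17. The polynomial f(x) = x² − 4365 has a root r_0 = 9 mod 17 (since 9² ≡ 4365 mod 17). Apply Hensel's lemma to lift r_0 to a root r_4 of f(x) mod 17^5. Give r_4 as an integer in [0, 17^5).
r_4 = 891812 (mod 1419857)

Hensel's recurrence: r_{i+1} = r_i − f(r_i)·(f′(r_i))^{-1} mod 17^{i+2}, with f′(x) = 2x. Iterate:
  r_0 = 9 (mod 17)
  r_1 = 247 (mod 289)
  r_2 = 2559 (mod 4913)
  r_3 = 56602 (mod 83521)
  r_4 = 891812 (mod 1419857)
Final: r_4 = 891812, and one checks f(r_4) ≡ 0 mod 17^5.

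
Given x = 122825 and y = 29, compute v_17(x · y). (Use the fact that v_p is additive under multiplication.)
v_17(3561925) = 3

v_p(x) = 3 (factor: 122825 = 17^3 · 25); v_p(y) = 0 (factor: 29 = 17^0 · 29). Additivity: v_p(xy) = v_p(x) + v_p(y) = 3 + 0 = 3. (Direct check: xy = 3561925 = 17^3 · (725).)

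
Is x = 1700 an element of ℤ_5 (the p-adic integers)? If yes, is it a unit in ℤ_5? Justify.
x ∈ ℤ_5 but not a unit; v_5(x) = 2 > 0

ℤ_5 = {x ∈ ℚ_5 : v_5(x) ≥ 0} and ℤ_5^× = {x ∈ ℤ_5 : v_5(x) = 0}. Here v_5(1700) = v_5(num) − v_5(den) = 2; compare against these criteria.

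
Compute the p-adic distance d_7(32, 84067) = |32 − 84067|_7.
d_7(32, 84067) = 1/16807

Step 1 — x − y = 32 − 84067 = -84035. Step 2 — v_7(-84035) = 5 (factor: -84035 = −(7^5 · 5); the sign does not affect v_p). Step 3 — |x − y|_7 = 7^{-5} = 1/16807.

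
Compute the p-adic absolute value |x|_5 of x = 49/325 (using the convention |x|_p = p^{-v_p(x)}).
|49/325|_5 = 25

Step 1 — compute v_5(x) by factoring powers of 5 out of the numerator and denominator: v_5(49/325) = -2. Step 2 — apply |x|_p = p^{-v_p(x)} = 5^{2} = 25.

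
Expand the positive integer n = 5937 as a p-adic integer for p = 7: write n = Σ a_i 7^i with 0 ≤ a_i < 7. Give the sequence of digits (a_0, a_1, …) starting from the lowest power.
(a_0, a_1, …) = (1, 1, 2, 3, 2)

Repeated division by 7 gives the digits low-to-high: 5937 = 1 + 1·7^1 + 2·7^2 + 3·7^3 + 2·7^4. Digit sequence: (1, 1, 2, 3, 2).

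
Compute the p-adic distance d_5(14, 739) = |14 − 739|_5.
d_5(14, 739) = 1/25

Step 1 — x − y = 14 − 739 = -725. Step 2 — v_5(-725) = 2 (factor: -725 = −(5^2 · 29); the sign does not affect v_p). Step 3 — |x − y|_5 = 5^{-2} = 1/25.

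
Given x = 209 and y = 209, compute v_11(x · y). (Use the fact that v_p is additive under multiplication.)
v_11(43681) = 2

v_p(x) = 1 (factor: 209 = 11^1 · 19); v_p(y) = 1 (factor: 209 = 11^1 · 19). Additivity: v_p(xy) = v_p(x) + v_p(y) = 1 + 1 = 2. (Direct check: xy = 43681 = 11^2 · (361).)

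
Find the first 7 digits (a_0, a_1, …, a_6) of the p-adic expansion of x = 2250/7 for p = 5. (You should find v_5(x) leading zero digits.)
(a_0, …, a_6) = (0, 0, 0, 4, 4, 2, 3)

v_5(2250/7) = 3, so a_0 = ... = a_2 = 0. Factor out: x = 5^3 · u with u = 18/7 a unit in ℤ_5. Expand u iteratively via a_{v+i} = u_i mod 5, u_{i+1} = (u_i − a_{v+i})/5:
  u_0 = 18/7;  a_3 = 4;  u_1 = (u_0 − 4)/5 = -2/7
  u_1 = -2/7;  a_4 = 4;  u_2 = (u_1 − 4)/5 = -6/7
  u_2 = -6/7;  a_5 = 2;  u_3 = (u_2 − 2)/5 = -4/7
  u_3 = -4/7;  a_6 = 3;  u_4 = (u_3 − 3)/5 = -5/7
Digits: (0, 0, 0, 4, 4, 2, 3).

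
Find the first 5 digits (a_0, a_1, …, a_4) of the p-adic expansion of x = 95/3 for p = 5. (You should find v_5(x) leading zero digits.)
(a_0, …, a_4) = (0, 3, 4, 1, 3)

v_5(95/3) = 1, so a_0 = ... = a_0 = 0. Factor out: x = 5^1 · u with u = 19/3 a unit in ℤ_5. Expand u iteratively via a_{v+i} = u_i mod 5, u_{i+1} = (u_i − a_{v+i})/5:
  u_0 = 19/3;  a_1 = 3;  u_1 = (u_0 − 3)/5 = 2/3
  u_1 = 2/3;  a_2 = 4;  u_2 = (u_1 − 4)/5 = -2/3
  u_2 = -2/3;  a_3 = 1;  u_3 = (u_2 − 1)/5 = -1/3
  u_3 = -1/3;  a_4 = 3;  u_4 = (u_3 − 3)/5 = -2/3
Digits: (0, 3, 4, 1, 3).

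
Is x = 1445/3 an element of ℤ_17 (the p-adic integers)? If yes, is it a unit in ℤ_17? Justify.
x ∈ ℤ_17 but not a unit; v_17(x) = 2 > 0

ℤ_17 = {x ∈ ℚ_17 : v_17(x) ≥ 0} and ℤ_17^× = {x ∈ ℤ_17 : v_17(x) = 0}. Here v_17(1445/3) = v_17(num) − v_17(den) = 2; compare against these criteria.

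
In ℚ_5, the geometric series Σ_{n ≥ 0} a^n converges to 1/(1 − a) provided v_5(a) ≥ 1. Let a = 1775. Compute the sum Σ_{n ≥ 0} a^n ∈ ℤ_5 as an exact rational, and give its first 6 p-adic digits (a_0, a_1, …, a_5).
Σ a^n = 1/(1 − a) = -1/1774;  first 6 digits = (1, 0, 1, 4, 3, 3)

v_5(a) = 2 ≥ 1, so the series converges in ℤ_5 to 1/(1 − a) = 1/(1 − 1775) = -1/1774. Expand this rational in ℤ_5: compute digits iteratively via d_i = x_i mod 5, x_{i+1} = (x_i − d_i)/5. The first 6 digits are (1, 0, 1, 4, 3, 3).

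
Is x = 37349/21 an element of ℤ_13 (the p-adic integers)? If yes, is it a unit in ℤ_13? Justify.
x ∈ ℤ_13 but not a unit; v_13(x) = 3 > 0

ℤ_13 = {x ∈ ℚ_13 : v_13(x) ≥ 0} and ℤ_13^× = {x ∈ ℤ_13 : v_13(x) = 0}. Here v_13(37349/21) = v_13(num) − v_13(den) = 3; compare against these criteria.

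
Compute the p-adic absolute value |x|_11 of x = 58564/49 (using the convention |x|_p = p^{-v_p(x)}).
|58564/49|_11 = 1/14641

Step 1 — compute v_11(x) by factoring powers of 11 out of the numerator and denominator: v_11(58564/49) = 4. Step 2 — apply |x|_p = p^{-v_p(x)} = 11^{-4} = 1/14641.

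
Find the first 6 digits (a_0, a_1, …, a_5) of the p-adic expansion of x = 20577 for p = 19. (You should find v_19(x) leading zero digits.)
(a_0, …, a_5) = (0, 0, 0, 3, 0, 0)

v_19(20577) = 3, so a_0 = ... = a_2 = 0. Factor out: x = 19^3 · u with u = 3 a unit in ℤ_19. Expand u iteratively via a_{v+i} = u_i mod 19, u_{i+1} = (u_i − a_{v+i})/19:
  u_0 = 3;  a_3 = 3;  u_1 = (u_0 − 3)/19 = 0
  u_1 = 0;  a_4 = 0;  u_2 = (u_1 − 0)/19 = 0
  u_2 = 0;  a_5 = 0;  u_3 = (u_2 − 0)/19 = 0
Digits: (0, 0, 0, 3, 0, 0).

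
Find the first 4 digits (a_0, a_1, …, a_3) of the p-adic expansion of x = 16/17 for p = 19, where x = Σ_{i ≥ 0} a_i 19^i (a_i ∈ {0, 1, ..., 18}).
(a_0, …, a_3) = (11, 14, 16, 17)

v_19(16/17) = 0 (numerator and denominator both coprime to 19), so x ∈ ℤ_19^×. Compute digits iteratively via a_i = x_i mod 19, x_{i+1} = (x_i − a_i)/19, with x_0 = x:
  x_0 = 16/17;  a_0 = 11;  x_1 = (x_0 − 11)/19 = -9/17
  x_1 = -9/17;  a_1 = 14;  x_2 = (x_1 − 14)/19 = -13/17
  x_2 = -13/17;  a_2 = 16;  x_3 = (x_2 − 16)/19 = -15/17
  x_3 = -15/17;  a_3 = 17;  x_4 = (x_3 − 17)/19 = -16/17
Digits: (11, 14, 16, 17).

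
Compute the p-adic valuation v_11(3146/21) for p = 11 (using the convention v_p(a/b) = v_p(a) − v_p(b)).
v_11(3146/21) = 2

Factor powers of 11 from the numerator and denominator of the reduced fraction: 3146 = 11^2 · 26 and 21 = 11^0 · 21. Apply v_p(a/b) = v_p(a) − v_p(b): v_11(3146/21) = 2 − 0 = 2.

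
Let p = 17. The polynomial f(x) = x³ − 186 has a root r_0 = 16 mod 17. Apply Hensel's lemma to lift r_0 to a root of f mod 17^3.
r_2 = 2855 (mod 4913)

Hensel: r_{i+1} = r_i − f(r_i)/f′(r_i) mod 17^{i+2}, where f′(x) = 3x². Iterate:
  r_0 = 16 (mod 17)
  r_1 = 254 (mod 289)
  r_2 = 2855 (mod 4913)
Final: r = 2855 with f(r) ≡ 0 mod 17^3.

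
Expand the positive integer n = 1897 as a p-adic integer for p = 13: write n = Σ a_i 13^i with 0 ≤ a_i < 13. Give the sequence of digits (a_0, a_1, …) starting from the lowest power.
(a_0, a_1, …) = (12, 2, 11)

Repeated division by 13 gives the digits low-to-high: 1897 = 12 + 2·13^1 + 11·13^2. Digit sequence: (12, 2, 11).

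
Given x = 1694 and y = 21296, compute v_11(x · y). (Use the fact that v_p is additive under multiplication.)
v_11(36075424) = 5

v_p(x) = 2 (factor: 1694 = 11^2 · 14); v_p(y) = 3 (factor: 21296 = 11^3 · 16). Additivity: v_p(xy) = v_p(x) + v_p(y) = 2 + 3 = 5. (Direct check: xy = 36075424 = 11^5 · (224).)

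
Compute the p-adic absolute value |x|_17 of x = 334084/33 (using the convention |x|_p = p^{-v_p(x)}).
|334084/33|_17 = 1/83521

Step 1 — compute v_17(x) by factoring powers of 17 out of the numerator and denominator: v_17(334084/33) = 4. Step 2 — apply |x|_p = p^{-v_p(x)} = 17^{-4} = 1/83521.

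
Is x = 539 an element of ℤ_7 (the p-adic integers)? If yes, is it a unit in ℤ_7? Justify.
x ∈ ℤ_7 but not a unit; v_7(x) = 2 > 0

ℤ_7 = {x ∈ ℚ_7 : v_7(x) ≥ 0} and ℤ_7^× = {x ∈ ℤ_7 : v_7(x) = 0}. Here v_7(539) = v_7(num) − v_7(den) = 2; compare against these criteria.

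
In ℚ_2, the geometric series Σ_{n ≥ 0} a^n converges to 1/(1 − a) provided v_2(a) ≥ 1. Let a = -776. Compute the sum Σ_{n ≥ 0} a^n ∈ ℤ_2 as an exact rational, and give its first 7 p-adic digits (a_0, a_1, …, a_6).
Σ a^n = 1/(1 − a) = 1/777;  first 7 digits = (1, 0, 0, 1, 1, 1, 0)

v_2(a) = 3 ≥ 1, so the series converges in ℤ_2 to 1/(1 − a) = 1/(1 − (-776)) = 1/777. Expand this rational in ℤ_2: compute digits iteratively via d_i = x_i mod 2, x_{i+1} = (x_i − d_i)/2. The first 7 digits are (1, 0, 0, 1, 1, 1, 0).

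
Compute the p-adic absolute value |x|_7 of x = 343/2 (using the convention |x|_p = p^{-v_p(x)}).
|343/2|_7 = 1/343

Step 1 — compute v_7(x) by factoring powers of 7 out of the numerator and denominator: v_7(343/2) = 3. Step 2 — apply |x|_p = p^{-v_p(x)} = 7^{-3} = 1/343.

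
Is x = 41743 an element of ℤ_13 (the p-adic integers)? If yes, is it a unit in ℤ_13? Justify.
x ∈ ℤ_13 but not a unit; v_13(x) = 3 > 0

ℤ_13 = {x ∈ ℚ_13 : v_13(x) ≥ 0} and ℤ_13^× = {x ∈ ℤ_13 : v_13(x) = 0}. Here v_13(41743) = v_13(num) − v_13(den) = 3; compare against these criteria.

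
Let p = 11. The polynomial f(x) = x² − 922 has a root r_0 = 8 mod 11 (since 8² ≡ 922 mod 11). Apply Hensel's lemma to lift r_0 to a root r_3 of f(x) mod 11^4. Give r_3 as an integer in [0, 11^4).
r_3 = 5189 (mod 14641)

Hensel's recurrence: r_{i+1} = r_i − f(r_i)·(f′(r_i))^{-1} mod 11^{i+2}, with f′(x) = 2x. Iterate:
  r_0 = 8 (mod 11)
  r_1 = 107 (mod 121)
  r_2 = 1196 (mod 1331)
  r_3 = 5189 (mod 14641)
Final: r_3 = 5189, and one checks f(r_3) ≡ 0 mod 11^4.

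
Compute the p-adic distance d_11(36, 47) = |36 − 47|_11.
d_11(36, 47) = 1/11

Step 1 — x − y = 36 − 47 = -11. Step 2 — v_11(-11) = 1 (factor: -11 = −(11^1 · 1); the sign does not affect v_p). Step 3 — |x − y|_11 = 11^{-1} = 1/11.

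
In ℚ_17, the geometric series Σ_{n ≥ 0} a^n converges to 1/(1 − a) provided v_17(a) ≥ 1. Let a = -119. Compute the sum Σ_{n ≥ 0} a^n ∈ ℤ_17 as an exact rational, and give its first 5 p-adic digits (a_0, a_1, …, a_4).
Σ a^n = 1/(1 − a) = 1/120;  first 5 digits = (1, 10, 14, 16, 0)

v_17(a) = 1 ≥ 1, so the series converges in ℤ_17 to 1/(1 − a) = 1/(1 − (-119)) = 1/120. Expand this rational in ℤ_17: compute digits iteratively via d_i = x_i mod 17, x_{i+1} = (x_i − d_i)/17. The first 5 digits are (1, 10, 14, 16, 0).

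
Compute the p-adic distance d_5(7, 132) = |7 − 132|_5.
d_5(7, 132) = 1/125

Step 1 — x − y = 7 − 132 = -125. Step 2 — v_5(-125) = 3 (factor: -125 = −(5^3 · 1); the sign does not affect v_p). Step 3 — |x − y|_5 = 5^{-3} = 1/125.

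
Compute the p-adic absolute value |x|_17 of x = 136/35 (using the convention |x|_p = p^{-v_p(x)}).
|136/35|_17 = 1/17

Step 1 — compute v_17(x) by factoring powers of 17 out of the numerator and denominator: v_17(136/35) = 1. Step 2 — apply |x|_p = p^{-v_p(x)} = 17^{-1} = 1/17.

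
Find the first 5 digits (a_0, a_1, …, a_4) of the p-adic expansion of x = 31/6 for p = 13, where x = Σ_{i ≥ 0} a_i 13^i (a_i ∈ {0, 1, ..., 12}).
(a_0, …, a_4) = (3, 11, 10, 10, 10)

v_13(31/6) = 0 (numerator and denominator both coprime to 13), so x ∈ ℤ_13^×. Compute digits iteratively via a_i = x_i mod 13, x_{i+1} = (x_i − a_i)/13, with x_0 = x:
  x_0 = 31/6;  a_0 = 3;  x_1 = (x_0 − 3)/13 = 1/6
  x_1 = 1/6;  a_1 = 11;  x_2 = (x_1 − 11)/13 = -5/6
  x_2 = -5/6;  a_2 = 10;  x_3 = (x_2 − 10)/13 = -5/6
  x_3 = -5/6;  a_3 = 10;  x_4 = (x_3 − 10)/13 = -5/6
  x_4 = -5/6;  a_4 = 10;  x_5 = (x_4 − 10)/13 = -5/6
Digits: (3, 11, 10, 10, 10).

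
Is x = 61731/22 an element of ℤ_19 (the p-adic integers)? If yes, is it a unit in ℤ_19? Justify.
x ∈ ℤ_19 but not a unit; v_19(x) = 3 > 0

ℤ_19 = {x ∈ ℚ_19 : v_19(x) ≥ 0} and ℤ_19^× = {x ∈ ℤ_19 : v_19(x) = 0}. Here v_19(61731/22) = v_19(num) − v_19(den) = 3; compare against these criteria.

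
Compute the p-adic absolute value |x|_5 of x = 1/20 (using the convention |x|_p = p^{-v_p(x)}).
|1/20|_5 = 5

Step 1 — compute v_5(x) by factoring powers of 5 out of the numerator and denominator: v_5(1/20) = -1. Step 2 — apply |x|_p = p^{-v_p(x)} = 5^{1} = 5.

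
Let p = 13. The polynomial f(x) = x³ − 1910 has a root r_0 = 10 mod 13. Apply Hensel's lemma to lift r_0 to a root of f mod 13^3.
r_2 = 1934 (mod 2197)

Hensel: r_{i+1} = r_i − f(r_i)/f′(r_i) mod 13^{i+2}, where f′(x) = 3x². Iterate:
  r_0 = 10 (mod 13)
  r_1 = 75 (mod 169)
  r_2 = 1934 (mod 2197)
Final: r = 1934 with f(r) ≡ 0 mod 13^3.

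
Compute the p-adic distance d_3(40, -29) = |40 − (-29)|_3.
d_3(40, -29) = 1/3

Step 1 — x − y = 40 − (-29) = 69. Step 2 — v_3(69) = 1 (factor: 69 = (3^1 · 23); the sign does not affect v_p). Step 3 — |x − y|_3 = 3^{-1} = 1/3.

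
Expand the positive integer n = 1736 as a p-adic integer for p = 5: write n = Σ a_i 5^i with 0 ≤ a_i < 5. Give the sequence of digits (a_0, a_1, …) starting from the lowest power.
(a_0, a_1, …) = (1, 2, 4, 3, 2)

Repeated division by 5 gives the digits low-to-high: 1736 = 1 + 2·5^1 + 4·5^2 + 3·5^3 + 2·5^4. Digit sequence: (1, 2, 4, 3, 2).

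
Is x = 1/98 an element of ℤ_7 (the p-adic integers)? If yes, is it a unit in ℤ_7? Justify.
x ∉ ℤ_7 (v_7(x) = -2 < 0)

ℤ_7 = {x ∈ ℚ_7 : v_7(x) ≥ 0} and ℤ_7^× = {x ∈ ℤ_7 : v_7(x) = 0}. Here v_7(1/98) = v_7(num) − v_7(den) = -2; compare against these criteria.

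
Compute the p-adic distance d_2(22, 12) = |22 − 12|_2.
d_2(22, 12) = 1/2

Step 1 — x − y = 22 − 12 = 10. Step 2 — v_2(10) = 1 (factor: 10 = (2^1 · 5); the sign does not affect v_p). Step 3 — |x − y|_2 = 2^{-1} = 1/2.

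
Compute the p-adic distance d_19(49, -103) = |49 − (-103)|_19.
d_19(49, -103) = 1/19

Step 1 — x − y = 49 − (-103) = 152. Step 2 — v_19(152) = 1 (factor: 152 = (19^1 · 8); the sign does not affect v_p). Step 3 — |x − y|_19 = 19^{-1} = 1/19.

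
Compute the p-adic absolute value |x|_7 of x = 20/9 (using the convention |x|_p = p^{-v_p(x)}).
|20/9|_7 = 1

Step 1 — compute v_7(x) by factoring powers of 7 out of the numerator and denominator: v_7(20/9) = 0. Step 2 — apply |x|_p = p^{-v_p(x)} = 7^{0} = 1.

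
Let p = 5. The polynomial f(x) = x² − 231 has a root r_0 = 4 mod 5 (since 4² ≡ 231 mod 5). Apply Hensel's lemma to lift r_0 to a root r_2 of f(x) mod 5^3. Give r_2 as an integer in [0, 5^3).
r_2 = 59 (mod 125)

Hensel's recurrence: r_{i+1} = r_i − f(r_i)·(f′(r_i))^{-1} mod 5^{i+2}, with f′(x) = 2x. Iterate:
  r_0 = 4 (mod 5)
  r_1 = 9 (mod 25)
  r_2 = 59 (mod 125)
Final: r_2 = 59, and one checks f(r_2) ≡ 0 mod 5^3.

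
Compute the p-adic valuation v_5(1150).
v_5(1150) = 2

v_5(n) is the largest exponent k such that 5^k divides n. Factor out: 1150 = 5^2 · 46. (Sign doesn't affect v_p.) So v_5(1150) = 2.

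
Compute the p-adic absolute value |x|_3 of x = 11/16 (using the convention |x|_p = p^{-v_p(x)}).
|11/16|_3 = 1

Step 1 — compute v_3(x) by factoring powers of 3 out of the numerator and denominator: v_3(11/16) = 0. Step 2 — apply |x|_p = p^{-v_p(x)} = 3^{0} = 1.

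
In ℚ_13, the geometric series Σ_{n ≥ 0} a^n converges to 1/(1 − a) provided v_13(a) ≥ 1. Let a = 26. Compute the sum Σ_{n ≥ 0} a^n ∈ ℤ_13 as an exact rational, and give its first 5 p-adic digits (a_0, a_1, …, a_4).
Σ a^n = 1/(1 − a) = -1/25;  first 5 digits = (1, 2, 4, 8, 3)

v_13(a) = 1 ≥ 1, so the series converges in ℤ_13 to 1/(1 − a) = 1/(1 − 26) = -1/25. Expand this rational in ℤ_13: compute digits iteratively via d_i = x_i mod 13, x_{i+1} = (x_i − d_i)/13. The first 5 digits are (1, 2, 4, 8, 3).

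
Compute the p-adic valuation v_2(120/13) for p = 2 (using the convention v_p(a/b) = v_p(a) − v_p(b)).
v_2(120/13) = 3

Factor powers of 2 from the numerator and denominator of the reduced fraction: 120 = 2^3 · 15 and 13 = 2^0 · 13. Apply v_p(a/b) = v_p(a) − v_p(b): v_2(120/13) = 3 − 0 = 3.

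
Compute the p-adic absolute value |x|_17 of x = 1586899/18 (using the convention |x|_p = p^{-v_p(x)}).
|1586899/18|_17 = 1/83521

Step 1 — compute v_17(x) by factoring powers of 17 out of the numerator and denominator: v_17(1586899/18) = 4. Step 2 — apply |x|_p = p^{-v_p(x)} = 17^{-4} = 1/83521.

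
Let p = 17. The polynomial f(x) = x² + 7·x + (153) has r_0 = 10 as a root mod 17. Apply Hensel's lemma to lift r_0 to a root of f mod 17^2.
r_1 = 180 (mod 289)

Hensel: r_{i+1} = r_i − f(r_i)·(f′(r_i))^{-1} mod 17^{i+2}, f′(x) = 2x + 7. Iterate:
  r_0 = 10 (mod 17)
  r_1 = 180 (mod 289)
Final: r = 180 satisfies f(r) ≡ 0 mod 17^2.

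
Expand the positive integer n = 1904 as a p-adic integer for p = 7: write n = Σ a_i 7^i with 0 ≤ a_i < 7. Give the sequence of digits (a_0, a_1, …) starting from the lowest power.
(a_0, a_1, …) = (0, 6, 3, 5)

Repeated division by 7 gives the digits low-to-high: 1904 = 6·7^1 + 3·7^2 + 5·7^3. Digit sequence: (0, 6, 3, 5).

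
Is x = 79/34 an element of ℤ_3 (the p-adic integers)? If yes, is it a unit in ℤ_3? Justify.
x ∈ ℤ_3^× (unit); v_3(x) = 0

ℤ_3 = {x ∈ ℚ_3 : v_3(x) ≥ 0} and ℤ_3^× = {x ∈ ℤ_3 : v_3(x) = 0}. Here v_3(79/34) = v_3(num) − v_3(den) = 0; compare against these criteria.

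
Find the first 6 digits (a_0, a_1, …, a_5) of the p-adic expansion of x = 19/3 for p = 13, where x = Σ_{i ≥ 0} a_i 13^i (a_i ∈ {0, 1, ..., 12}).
(a_0, …, a_5) = (2, 9, 8, 8, 8, 8)

v_13(19/3) = 0 (numerator and denominator both coprime to 13), so x ∈ ℤ_13^×. Compute digits iteratively via a_i = x_i mod 13, x_{i+1} = (x_i − a_i)/13, with x_0 = x:
  x_0 = 19/3;  a_0 = 2;  x_1 = (x_0 − 2)/13 = 1/3
  x_1 = 1/3;  a_1 = 9;  x_2 = (x_1 − 9)/13 = -2/3
  x_2 = -2/3;  a_2 = 8;  x_3 = (x_2 − 8)/13 = -2/3
  x_3 = -2/3;  a_3 = 8;  x_4 = (x_3 − 8)/13 = -2/3
  x_4 = -2/3;  a_4 = 8;  x_5 = (x_4 − 8)/13 = -2/3
  x_5 = -2/3;  a_5 = 8;  x_6 = (x_5 − 8)/13 = -2/3
Digits: (2, 9, 8, 8, 8, 8).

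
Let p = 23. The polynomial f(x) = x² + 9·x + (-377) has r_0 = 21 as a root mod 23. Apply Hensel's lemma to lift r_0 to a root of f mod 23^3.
r_2 = 5472 (mod 12167)

Hensel: r_{i+1} = r_i − f(r_i)·(f′(r_i))^{-1} mod 23^{i+2}, f′(x) = 2x + 9. Iterate:
  r_0 = 21 (mod 23)
  r_1 = 182 (mod 529)
  r_2 = 5472 (mod 12167)
Final: r = 5472 satisfies f(r) ≡ 0 mod 23^3.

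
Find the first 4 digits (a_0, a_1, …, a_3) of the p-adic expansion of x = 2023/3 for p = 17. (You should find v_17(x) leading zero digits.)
(a_0, …, a_3) = (0, 0, 8, 11)

v_17(2023/3) = 2, so a_0 = ... = a_1 = 0. Factor out: x = 17^2 · u with u = 7/3 a unit in ℤ_17. Expand u iteratively via a_{v+i} = u_i mod 17, u_{i+1} = (u_i − a_{v+i})/17:
  u_0 = 7/3;  a_2 = 8;  u_1 = (u_0 − 8)/17 = -1/3
  u_1 = -1/3;  a_3 = 11;  u_2 = (u_1 − 11)/17 = -2/3
Digits: (0, 0, 8, 11).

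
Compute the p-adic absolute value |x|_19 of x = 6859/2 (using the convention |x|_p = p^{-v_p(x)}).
|6859/2|_19 = 1/6859

Step 1 — compute v_19(x) by factoring powers of 19 out of the numerator and denominator: v_19(6859/2) = 3. Step 2 — apply |x|_p = p^{-v_p(x)} = 19^{-3} = 1/6859.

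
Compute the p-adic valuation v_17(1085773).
v_17(1085773) = 4

v_17(n) is the largest exponent k such that 17^k divides n. Factor out: 1085773 = 17^4 · 13. (Sign doesn't affect v_p.) So v_17(1085773) = 4.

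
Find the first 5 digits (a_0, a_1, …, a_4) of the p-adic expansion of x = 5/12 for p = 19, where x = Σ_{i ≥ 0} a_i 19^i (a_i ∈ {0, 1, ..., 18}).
(a_0, …, a_4) = (2, 11, 1, 11, 1)

v_19(5/12) = 0 (numerator and denominator both coprime to 19), so x ∈ ℤ_19^×. Compute digits iteratively via a_i = x_i mod 19, x_{i+1} = (x_i − a_i)/19, with x_0 = x:
  x_0 = 5/12;  a_0 = 2;  x_1 = (x_0 − 2)/19 = -1/12
  x_1 = -1/12;  a_1 = 11;  x_2 = (x_1 − 11)/19 = -7/12
  x_2 = -7/12;  a_2 = 1;  x_3 = (x_2 − 1)/19 = -1/12
  x_3 = -1/12;  a_3 = 11;  x_4 = (x_3 − 11)/19 = -7/12
  x_4 = -7/12;  a_4 = 1;  x_5 = (x_4 − 1)/19 = -1/12
Digits: (2, 11, 1, 11, 1).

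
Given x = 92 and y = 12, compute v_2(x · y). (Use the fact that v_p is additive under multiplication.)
v_2(1104) = 4

v_p(x) = 2 (factor: 92 = 2^2 · 23); v_p(y) = 2 (factor: 12 = 2^2 · 3). Additivity: v_p(xy) = v_p(x) + v_p(y) = 2 + 2 = 4. (Direct check: xy = 1104 = 2^4 · (69).)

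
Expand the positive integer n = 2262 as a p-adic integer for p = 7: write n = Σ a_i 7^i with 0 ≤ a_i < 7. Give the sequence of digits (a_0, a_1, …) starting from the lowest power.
(a_0, a_1, …) = (1, 1, 4, 6)

Repeated division by 7 gives the digits low-to-high: 2262 = 1 + 1·7^1 + 4·7^2 + 6·7^3. Digit sequence: (1, 1, 4, 6).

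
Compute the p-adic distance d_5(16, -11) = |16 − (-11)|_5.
d_5(16, -11) = 1

Step 1 — x − y = 16 − (-11) = 27. Step 2 — v_5(27) = 0 (factor: 27 = (5^0 · 27); the sign does not affect v_p). Step 3 — |x − y|_5 = 5^{0} = 1.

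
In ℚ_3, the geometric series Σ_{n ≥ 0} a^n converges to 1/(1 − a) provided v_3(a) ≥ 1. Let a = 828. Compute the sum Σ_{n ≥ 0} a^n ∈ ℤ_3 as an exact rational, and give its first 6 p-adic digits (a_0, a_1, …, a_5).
Σ a^n = 1/(1 − a) = -1/827;  first 6 digits = (1, 0, 2, 0, 2, 1)

v_3(a) = 2 ≥ 1, so the series converges in ℤ_3 to 1/(1 − a) = 1/(1 − 828) = -1/827. Expand this rational in ℤ_3: compute digits iteratively via d_i = x_i mod 3, x_{i+1} = (x_i − d_i)/3. The first 6 digits are (1, 0, 2, 0, 2, 1).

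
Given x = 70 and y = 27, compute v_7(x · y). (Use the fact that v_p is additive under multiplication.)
v_7(1890) = 1

v_p(x) = 1 (factor: 70 = 7^1 · 10); v_p(y) = 0 (factor: 27 = 7^0 · 27). Additivity: v_p(xy) = v_p(x) + v_p(y) = 1 + 0 = 1. (Direct check: xy = 1890 = 7^1 · (270).)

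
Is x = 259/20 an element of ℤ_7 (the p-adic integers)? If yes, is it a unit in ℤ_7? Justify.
x ∈ ℤ_7 but not a unit; v_7(x) = 1 > 0

ℤ_7 = {x ∈ ℚ_7 : v_7(x) ≥ 0} and ℤ_7^× = {x ∈ ℤ_7 : v_7(x) = 0}. Here v_7(259/20) = v_7(num) − v_7(den) = 1; compare against these criteria.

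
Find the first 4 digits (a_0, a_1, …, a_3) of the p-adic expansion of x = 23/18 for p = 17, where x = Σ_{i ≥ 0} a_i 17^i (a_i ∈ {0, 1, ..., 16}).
(a_0, …, a_3) = (6, 12, 4, 12)

v_17(23/18) = 0 (numerator and denominator both coprime to 17), so x ∈ ℤ_17^×. Compute digits iteratively via a_i = x_i mod 17, x_{i+1} = (x_i − a_i)/17, with x_0 = x:
  x_0 = 23/18;  a_0 = 6;  x_1 = (x_0 − 6)/17 = -5/18
  x_1 = -5/18;  a_1 = 12;  x_2 = (x_1 − 12)/17 = -13/18
  x_2 = -13/18;  a_2 = 4;  x_3 = (x_2 − 4)/17 = -5/18
  x_3 = -5/18;  a_3 = 12;  x_4 = (x_3 − 12)/17 = -13/18
Digits: (6, 12, 4, 12).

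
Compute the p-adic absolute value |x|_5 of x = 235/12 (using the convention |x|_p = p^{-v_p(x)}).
|235/12|_5 = 1/5

Step 1 — compute v_5(x) by factoring powers of 5 out of the numerator and denominator: v_5(235/12) = 1. Step 2 — apply |x|_p = p^{-v_p(x)} = 5^{-1} = 1/5.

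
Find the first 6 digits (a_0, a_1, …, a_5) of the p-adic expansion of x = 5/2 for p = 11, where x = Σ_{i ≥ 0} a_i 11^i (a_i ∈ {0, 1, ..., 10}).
(a_0, …, a_5) = (8, 5, 5, 5, 5, 5)

v_11(5/2) = 0 (numerator and denominator both coprime to 11), so x ∈ ℤ_11^×. Compute digits iteratively via a_i = x_i mod 11, x_{i+1} = (x_i − a_i)/11, with x_0 = x:
  x_0 = 5/2;  a_0 = 8;  x_1 = (x_0 − 8)/11 = -1/2
  x_1 = -1/2;  a_1 = 5;  x_2 = (x_1 − 5)/11 = -1/2
  x_2 = -1/2;  a_2 = 5;  x_3 = (x_2 − 5)/11 = -1/2
  x_3 = -1/2;  a_3 = 5;  x_4 = (x_3 − 5)/11 = -1/2
  x_4 = -1/2;  a_4 = 5;  x_5 = (x_4 − 5)/11 = -1/2
  x_5 = -1/2;  a_5 = 5;  x_6 = (x_5 − 5)/11 = -1/2
Digits: (8, 5, 5, 5, 5, 5).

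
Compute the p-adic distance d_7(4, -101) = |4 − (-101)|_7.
d_7(4, -101) = 1/7

Step 1 — x − y = 4 − (-101) = 105. Step 2 — v_7(105) = 1 (factor: 105 = (7^1 · 15); the sign does not affect v_p). Step 3 — |x − y|_7 = 7^{-1} = 1/7.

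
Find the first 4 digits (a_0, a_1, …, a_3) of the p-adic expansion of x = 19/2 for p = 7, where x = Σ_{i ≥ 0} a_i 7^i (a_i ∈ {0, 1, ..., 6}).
(a_0, …, a_3) = (6, 4, 3, 3)

v_7(19/2) = 0 (numerator and denominator both coprime to 7), so x ∈ ℤ_7^×. Compute digits iteratively via a_i = x_i mod 7, x_{i+1} = (x_i − a_i)/7, with x_0 = x:
  x_0 = 19/2;  a_0 = 6;  x_1 = (x_0 − 6)/7 = 1/2
  x_1 = 1/2;  a_1 = 4;  x_2 = (x_1 − 4)/7 = -1/2
  x_2 = -1/2;  a_2 = 3;  x_3 = (x_2 − 3)/7 = -1/2
  x_3 = -1/2;  a_3 = 3;  x_4 = (x_3 − 3)/7 = -1/2
Digits: (6, 4, 3, 3).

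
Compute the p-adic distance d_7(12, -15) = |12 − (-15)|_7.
d_7(12, -15) = 1

Step 1 — x − y = 12 − (-15) = 27. Step 2 — v_7(27) = 0 (factor: 27 = (7^0 · 27); the sign does not affect v_p). Step 3 — |x − y|_7 = 7^{0} = 1.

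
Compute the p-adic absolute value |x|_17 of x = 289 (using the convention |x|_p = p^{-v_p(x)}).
|289|_17 = 1/289

Step 1 — compute v_17(x) by factoring powers of 17 out of the numerator and denominator: v_17(289) = 2. Step 2 — apply |x|_p = p^{-v_p(x)} = 17^{-2} = 1/289.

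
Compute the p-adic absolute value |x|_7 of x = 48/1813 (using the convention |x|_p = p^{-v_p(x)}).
|48/1813|_7 = 49

Step 1 — compute v_7(x) by factoring powers of 7 out of the numerator and denominator: v_7(48/1813) = -2. Step 2 — apply |x|_p = p^{-v_p(x)} = 7^{2} = 49.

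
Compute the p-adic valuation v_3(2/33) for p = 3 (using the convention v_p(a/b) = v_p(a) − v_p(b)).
v_3(2/33) = -1

Factor powers of 3 from the numerator and denominator of the reduced fraction: 2 = 3^0 · 2 and 33 = 3^1 · 11. Apply v_p(a/b) = v_p(a) − v_p(b): v_3(2/33) = 0 − 1 = -1.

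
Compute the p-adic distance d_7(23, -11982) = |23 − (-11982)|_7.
d_7(23, -11982) = 1/2401

Step 1 — x − y = 23 − (-11982) = 12005. Step 2 — v_7(12005) = 4 (factor: 12005 = (7^4 · 5); the sign does not affect v_p). Step 3 — |x − y|_7 = 7^{-4} = 1/2401.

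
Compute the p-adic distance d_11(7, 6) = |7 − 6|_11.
d_11(7, 6) = 1

Step 1 — x − y = 7 − 6 = 1. Step 2 — v_11(1) = 0 (factor: 1 = (11^0 · 1); the sign does not affect v_p). Step 3 — |x − y|_11 = 11^{0} = 1.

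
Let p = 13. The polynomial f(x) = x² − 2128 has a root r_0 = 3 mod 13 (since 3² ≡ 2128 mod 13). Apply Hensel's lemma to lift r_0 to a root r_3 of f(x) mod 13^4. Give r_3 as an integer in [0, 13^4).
r_3 = 11313 (mod 28561)

Hensel's recurrence: r_{i+1} = r_i − f(r_i)·(f′(r_i))^{-1} mod 13^{i+2}, with f′(x) = 2x. Iterate:
  r_0 = 3 (mod 13)
  r_1 = 159 (mod 169)
  r_2 = 328 (mod 2197)
  r_3 = 11313 (mod 28561)
Final: r_3 = 11313, and one checks f(r_3) ≡ 0 mod 13^4.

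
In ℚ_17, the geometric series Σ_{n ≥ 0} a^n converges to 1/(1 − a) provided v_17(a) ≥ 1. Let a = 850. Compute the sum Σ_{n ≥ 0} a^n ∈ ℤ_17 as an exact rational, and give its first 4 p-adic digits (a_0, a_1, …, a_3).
Σ a^n = 1/(1 − a) = -1/849;  first 4 digits = (1, 16, 3, 10)

v_17(a) = 1 ≥ 1, so the series converges in ℤ_17 to 1/(1 − a) = 1/(1 − 850) = -1/849. Expand this rational in ℤ_17: compute digits iteratively via d_i = x_i mod 17, x_{i+1} = (x_i − d_i)/17. The first 4 digits are (1, 16, 3, 10).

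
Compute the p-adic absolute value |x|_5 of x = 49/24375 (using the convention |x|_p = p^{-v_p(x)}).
|49/24375|_5 = 625

Step 1 — compute v_5(x) by factoring powers of 5 out of the numerator and denominator: v_5(49/24375) = -4. Step 2 — apply |x|_p = p^{-v_p(x)} = 5^{4} = 625.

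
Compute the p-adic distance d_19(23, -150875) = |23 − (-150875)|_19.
d_19(23, -150875) = 1/6859

Step 1 — x − y = 23 − (-150875) = 150898. Step 2 — v_19(150898) = 3 (factor: 150898 = (19^3 · 22); the sign does not affect v_p). Step 3 — |x − y|_19 = 19^{-3} = 1/6859.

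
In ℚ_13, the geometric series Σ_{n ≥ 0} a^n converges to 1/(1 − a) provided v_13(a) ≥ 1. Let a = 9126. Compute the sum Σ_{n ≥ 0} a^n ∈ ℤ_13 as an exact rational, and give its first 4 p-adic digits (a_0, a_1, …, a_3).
Σ a^n = 1/(1 − a) = -1/9125;  first 4 digits = (1, 0, 2, 4)

v_13(a) = 2 ≥ 1, so the series converges in ℤ_13 to 1/(1 − a) = 1/(1 − 9126) = -1/9125. Expand this rational in ℤ_13: compute digits iteratively via d_i = x_i mod 13, x_{i+1} = (x_i − d_i)/13. The first 4 digits are (1, 0, 2, 4).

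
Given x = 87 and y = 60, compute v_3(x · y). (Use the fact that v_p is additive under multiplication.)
v_3(5220) = 2

v_p(x) = 1 (factor: 87 = 3^1 · 29); v_p(y) = 1 (factor: 60 = 3^1 · 20). Additivity: v_p(xy) = v_p(x) + v_p(y) = 1 + 1 = 2. (Direct check: xy = 5220 = 3^2 · (580).)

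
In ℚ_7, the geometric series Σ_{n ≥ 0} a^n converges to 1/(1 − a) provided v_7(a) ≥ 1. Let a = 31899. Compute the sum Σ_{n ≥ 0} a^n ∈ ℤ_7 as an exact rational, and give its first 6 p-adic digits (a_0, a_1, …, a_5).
Σ a^n = 1/(1 − a) = -1/31898;  first 6 digits = (1, 0, 0, 2, 6, 1)

v_7(a) = 3 ≥ 1, so the series converges in ℤ_7 to 1/(1 − a) = 1/(1 − 31899) = -1/31898. Expand this rational in ℤ_7: compute digits iteratively via d_i = x_i mod 7, x_{i+1} = (x_i − d_i)/7. The first 6 digits are (1, 0, 0, 2, 6, 1).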